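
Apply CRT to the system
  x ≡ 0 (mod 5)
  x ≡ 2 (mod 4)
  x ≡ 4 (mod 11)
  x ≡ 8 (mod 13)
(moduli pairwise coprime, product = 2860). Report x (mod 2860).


Product of moduli M = 5 · 4 · 11 · 13 = 2860.
Merge one congruence at a time:
  Start: x ≡ 0 (mod 5).
  Combine with x ≡ 2 (mod 4); new modulus lcm = 20.
    Write x = 0 + 5·t and substitute into x ≡ 2 (mod 4): 5·t ≡ 2 − 0 = 2 (mod 4).
    Reduce coefficients mod 4: 1·t ≡ 2 (mod 4).
    So t ≡ 2 (mod 4).
    Then x = 0 + 5·2 = 10, valid modulo lcm(5, 4) = 20: x ≡ 10 (mod 20).
  Combine with x ≡ 4 (mod 11); new modulus lcm = 220.
    Write x = 10 + 20·t and substitute into x ≡ 4 (mod 11): 20·t ≡ 4 − 10 = -6 (mod 11).
    Reduce coefficients mod 11: 9·t ≡ 5 (mod 11).
    The inverse of 9 mod 11 is 5 (since 9·5 = 45 = 4·11 + 1), so t ≡ 5·5 = 25 ≡ 3 (mod 11).
    Then x = 10 + 20·3 = 70, valid modulo lcm(20, 11) = 220: x ≡ 70 (mod 220).
  Combine with x ≡ 8 (mod 13); new modulus lcm = 2860.
    Write x = 70 + 220·t and substitute into x ≡ 8 (mod 13): 220·t ≡ 8 − 70 = -62 (mod 13).
    Reduce coefficients mod 13: 12·t ≡ 3 (mod 13).
    The inverse of 12 mod 13 is 12 (since 12·12 = 144 = 11·13 + 1), so t ≡ 12·3 = 36 ≡ 10 (mod 13).
    Then x = 70 + 220·10 = 2270, valid modulo lcm(220, 13) = 2860: x ≡ 2270 (mod 2860).
Verify against each original: 2270 mod 5 = 0, 2270 mod 4 = 2, 2270 mod 11 = 4, 2270 mod 13 = 8.

x ≡ 2270 (mod 2860).


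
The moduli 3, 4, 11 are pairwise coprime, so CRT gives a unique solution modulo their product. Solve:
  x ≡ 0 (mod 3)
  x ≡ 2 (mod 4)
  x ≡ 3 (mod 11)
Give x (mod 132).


Moduli 3, 4, 11 are pairwise coprime; by CRT there is a unique solution modulo M = 3 · 4 · 11 = 132.
Solve pairwise, accumulating the modulus:
  Start with x ≡ 0 (mod 3).
  Combine with x ≡ 2 (mod 4): since gcd(3, 4) = 1, we get a unique residue mod 12.
    Write x = 0 + 3·t and substitute into x ≡ 2 (mod 4): 3·t ≡ 2 − 0 = 2 (mod 4).
    The inverse of 3 mod 4 is 3 (since 3·3 = 9 = 2·4 + 1), so t ≡ 3·2 = 6 ≡ 2 (mod 4).
    Then x = 0 + 3·2 = 6, valid modulo lcm(3, 4) = 12: x ≡ 6 (mod 12).
  Combine with x ≡ 3 (mod 11): since gcd(12, 11) = 1, we get a unique residue mod 132.
    Write x = 6 + 12·t and substitute into x ≡ 3 (mod 11): 12·t ≡ 3 − 6 = -3 (mod 11).
    Reduce coefficients mod 11: 1·t ≡ 8 (mod 11).
    So t ≡ 8 (mod 11).
    Then x = 6 + 12·8 = 102, valid modulo lcm(12, 11) = 132: x ≡ 102 (mod 132).
Verify: 102 mod 3 = 0 ✓, 102 mod 4 = 2 ✓, 102 mod 11 = 3 ✓.

x ≡ 102 (mod 132).


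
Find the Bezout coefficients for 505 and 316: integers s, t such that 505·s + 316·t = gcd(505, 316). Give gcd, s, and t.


Euclidean algorithm on (505, 316) — divide until remainder is 0:
  505 = 1 · 316 + 189
  316 = 1 · 189 + 127
  189 = 1 · 127 + 62
  127 = 2 · 62 + 3
  62 = 20 · 3 + 2
  3 = 1 · 2 + 1
  2 = 2 · 1 + 0
gcd(505, 316) = 1.
Track Bezout coefficients alongside the remainders: start with r₀ = 505 = a·1 + b·0 (s = 1, t = 0) and r₁ = 316 = a·0 + b·1 (s = 0, t = 1); each new remainder r_{k+1} = r_{k-1} − q_k·r_k inherits s_{k+1} = s_{k-1} − q_k·s_k, t_{k+1} = t_{k-1} − q_k·t_k, so r_k = a·s_k + b·t_k at every step:
  q = 1: r = 189, s = 1 − 1·0 = 1, t = 0 − 1·1 = -1  (check: 505·1 + 316·(-1) = 189)
  q = 1: r = 127, s = 0 − 1·1 = -1, t = 1 − 1·(-1) = 2  (check: 505·(-1) + 316·2 = 127)
  q = 1: r = 62, s = 1 − 1·(-1) = 2, t = -1 − 1·2 = -3  (check: 505·2 + 316·(-3) = 62)
  q = 2: r = 3, s = -1 − 2·2 = -5, t = 2 − 2·(-3) = 8  (check: 505·(-5) + 316·8 = 3)
  q = 20: r = 2, s = 2 − 20·(-5) = 102, t = -3 − 20·8 = -163  (check: 505·102 + 316·(-163) = 2)
  q = 1: r = 1, s = -5 − 1·102 = -107, t = 8 − 1·(-163) = 171  (check: 505·(-107) + 316·171 = 1)
The row with r = 1 (the gcd) gives the Bezout coefficients s = -107, t = 171.
Result: 505 · (-107) + 316 · (171) = 1.

gcd(505, 316) = 1; s = -107, t = 171 (check: 505·(-107) + 316·171 = 1).


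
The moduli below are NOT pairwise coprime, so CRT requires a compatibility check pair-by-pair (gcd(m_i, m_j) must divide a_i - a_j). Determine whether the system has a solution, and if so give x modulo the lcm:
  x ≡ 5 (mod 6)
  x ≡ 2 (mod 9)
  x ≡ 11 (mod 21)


Moduli 6, 9, 21 are not pairwise coprime, so CRT works modulo lcm(m_i) when all pairwise compatibility conditions hold.
Pairwise compatibility: gcd(m_i, m_j) must divide a_i - a_j for every pair.
Merge one congruence at a time:
  Start: x ≡ 5 (mod 6).
  Combine with x ≡ 2 (mod 9): gcd(6, 9) = 3; 2 - 5 = -3, which IS divisible by 3, so compatible.
    Write x = 5 + 6·t and substitute into x ≡ 2 (mod 9): 6·t ≡ 2 − 5 = -3 (mod 9).
    Divide the congruence (and modulus) by g = 3: 2·t ≡ -1 (mod 3).
    Reduce coefficients mod 3: 2·t ≡ 2 (mod 3).
    The inverse of 2 mod 3 is 2 (since 2·2 = 4 = 1·3 + 1), so t ≡ 2·2 = 4 ≡ 1 (mod 3).
    Then x = 5 + 6·1 = 11, valid modulo lcm(6, 9) = 18: x ≡ 11 (mod 18).
  Combine with x ≡ 11 (mod 21): gcd(18, 21) = 3; 11 - 11 = 0, which IS divisible by 3, so compatible.
    Write x = 11 + 18·t and substitute into x ≡ 11 (mod 21): 18·t ≡ 11 − 11 = 0 (mod 21).
    Divide the congruence (and modulus) by g = 3: 6·t ≡ 0 (mod 7).
    The inverse of 6 mod 7 is 6 (since 6·6 = 36 = 5·7 + 1), so t ≡ 6·0 = 0 ≡ 0 (mod 7).
    Then x = 11 + 18·0 = 11, valid modulo lcm(18, 21) = 126: x ≡ 11 (mod 126).
Verify: 11 mod 6 = 5, 11 mod 9 = 2, 11 mod 21 = 11.

x ≡ 11 (mod 126).


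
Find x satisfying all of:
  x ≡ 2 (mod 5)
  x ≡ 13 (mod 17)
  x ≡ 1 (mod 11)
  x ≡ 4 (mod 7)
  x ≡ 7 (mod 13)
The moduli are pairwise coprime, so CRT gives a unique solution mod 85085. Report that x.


Product of moduli M = 5 · 17 · 11 · 7 · 13 = 85085.
Merge one congruence at a time:
  Start: x ≡ 2 (mod 5).
  Combine with x ≡ 13 (mod 17); new modulus lcm = 85.
    Write x = 2 + 5·t and substitute into x ≡ 13 (mod 17): 5·t ≡ 13 − 2 = 11 (mod 17).
    The inverse of 5 mod 17 is 7 (since 5·7 = 35 = 2·17 + 1), so t ≡ 7·11 = 77 ≡ 9 (mod 17).
    Then x = 2 + 5·9 = 47, valid modulo lcm(5, 17) = 85: x ≡ 47 (mod 85).
  Combine with x ≡ 1 (mod 11); new modulus lcm = 935.
    Write x = 47 + 85·t and substitute into x ≡ 1 (mod 11): 85·t ≡ 1 − 47 = -46 (mod 11).
    Reduce coefficients mod 11: 8·t ≡ 9 (mod 11).
    The inverse of 8 mod 11 is 7 (since 8·7 = 56 = 5·11 + 1), so t ≡ 7·9 = 63 ≡ 8 (mod 11).
    Then x = 47 + 85·8 = 727, valid modulo lcm(85, 11) = 935: x ≡ 727 (mod 935).
  Combine with x ≡ 4 (mod 7); new modulus lcm = 6545.
    Write x = 727 + 935·t and substitute into x ≡ 4 (mod 7): 935·t ≡ 4 − 727 = -723 (mod 7).
    Reduce coefficients mod 7: 4·t ≡ 5 (mod 7).
    The inverse of 4 mod 7 is 2 (since 4·2 = 8 = 1·7 + 1), so t ≡ 2·5 = 10 ≡ 3 (mod 7).
    Then x = 727 + 935·3 = 3532, valid modulo lcm(935, 7) = 6545: x ≡ 3532 (mod 6545).
  Combine with x ≡ 7 (mod 13); new modulus lcm = 85085.
    Write x = 3532 + 6545·t and substitute into x ≡ 7 (mod 13): 6545·t ≡ 7 − 3532 = -3525 (mod 13).
    Reduce coefficients mod 13: 6·t ≡ 11 (mod 13).
    The inverse of 6 mod 13 is 11 (since 6·11 = 66 = 5·13 + 1), so t ≡ 11·11 = 121 ≡ 4 (mod 13).
    Then x = 3532 + 6545·4 = 29712, valid modulo lcm(6545, 13) = 85085: x ≡ 29712 (mod 85085).
Verify against each original: 29712 mod 5 = 2, 29712 mod 17 = 13, 29712 mod 11 = 1, 29712 mod 7 = 4, 29712 mod 13 = 7.

x ≡ 29712 (mod 85085).


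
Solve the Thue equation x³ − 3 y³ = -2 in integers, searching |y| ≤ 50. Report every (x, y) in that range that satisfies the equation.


The equation is x³ - 3y³ = -2. For fixed y, x³ = 3·y³ − 2, so a solution requires the RHS to be a perfect cube.
Strategy: iterate y from -50 to 50, compute RHS = 3·y³ − 2, and check whether it is a (positive or negative) perfect cube.
Check small values of y:
  y = 0: RHS = -2 is not a perfect cube.
  y = 1: RHS = 1 = (1)³ ⇒ x = 1 works.
  y = -1: RHS = -5 is not a perfect cube.
  y = 2: RHS = 22 is not a perfect cube.
  y = -2: RHS = -26 is not a perfect cube.
  y = 3: RHS = 79 is not a perfect cube.
  y = -3: RHS = -83 is not a perfect cube.
Continuing the search up to |y| = 50 finds no further solutions beyond those listed.
Collected solutions: (1, 1).

Solutions (with |y| ≤ 50): (1, 1).


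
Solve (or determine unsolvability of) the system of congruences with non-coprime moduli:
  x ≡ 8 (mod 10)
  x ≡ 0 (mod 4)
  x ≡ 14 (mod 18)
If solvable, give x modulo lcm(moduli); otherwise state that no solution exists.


Moduli 10, 4, 18 are not pairwise coprime, so CRT works modulo lcm(m_i) when all pairwise compatibility conditions hold.
Pairwise compatibility: gcd(m_i, m_j) must divide a_i - a_j for every pair.
Merge one congruence at a time:
  Start: x ≡ 8 (mod 10).
  Combine with x ≡ 0 (mod 4): gcd(10, 4) = 2; 0 - 8 = -8, which IS divisible by 2, so compatible.
    Write x = 8 + 10·t and substitute into x ≡ 0 (mod 4): 10·t ≡ 0 − 8 = -8 (mod 4).
    Divide the congruence (and modulus) by g = 2: 5·t ≡ -4 (mod 2).
    Reduce coefficients mod 2: 1·t ≡ 0 (mod 2).
    So t ≡ 0 (mod 2).
    Then x = 8 + 10·0 = 8, valid modulo lcm(10, 4) = 20: x ≡ 8 (mod 20).
  Combine with x ≡ 14 (mod 18): gcd(20, 18) = 2; 14 - 8 = 6, which IS divisible by 2, so compatible.
    Write x = 8 + 20·t and substitute into x ≡ 14 (mod 18): 20·t ≡ 14 − 8 = 6 (mod 18).
    Divide the congruence (and modulus) by g = 2: 10·t ≡ 3 (mod 9).
    Reduce coefficients mod 9: 1·t ≡ 3 (mod 9).
    So t ≡ 3 (mod 9).
    Then x = 8 + 20·3 = 68, valid modulo lcm(20, 18) = 180: x ≡ 68 (mod 180).
Verify: 68 mod 10 = 8, 68 mod 4 = 0, 68 mod 18 = 14.

x ≡ 68 (mod 180).


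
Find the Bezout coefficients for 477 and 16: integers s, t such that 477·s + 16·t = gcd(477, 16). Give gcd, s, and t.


Euclidean algorithm on (477, 16) — divide until remainder is 0:
  477 = 29 · 16 + 13
  16 = 1 · 13 + 3
  13 = 4 · 3 + 1
  3 = 3 · 1 + 0
gcd(477, 16) = 1.
Track Bezout coefficients alongside the remainders: start with r₀ = 477 = a·1 + b·0 (s = 1, t = 0) and r₁ = 16 = a·0 + b·1 (s = 0, t = 1); each new remainder r_{k+1} = r_{k-1} − q_k·r_k inherits s_{k+1} = s_{k-1} − q_k·s_k, t_{k+1} = t_{k-1} − q_k·t_k, so r_k = a·s_k + b·t_k at every step:
  q = 29: r = 13, s = 1 − 29·0 = 1, t = 0 − 29·1 = -29  (check: 477·1 + 16·(-29) = 13)
  q = 1: r = 3, s = 0 − 1·1 = -1, t = 1 − 1·(-29) = 30  (check: 477·(-1) + 16·30 = 3)
  q = 4: r = 1, s = 1 − 4·(-1) = 5, t = -29 − 4·30 = -149  (check: 477·5 + 16·(-149) = 1)
The row with r = 1 (the gcd) gives the Bezout coefficients s = 5, t = -149.
Result: 477 · (5) + 16 · (-149) = 1.

gcd(477, 16) = 1; s = 5, t = -149 (check: 477·5 + 16·(-149) = 1).


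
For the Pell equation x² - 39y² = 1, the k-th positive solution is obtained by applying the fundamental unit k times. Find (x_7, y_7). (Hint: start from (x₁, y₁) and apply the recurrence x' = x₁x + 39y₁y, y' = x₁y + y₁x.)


Step 1: Find the fundamental solution (x₁, y₁) of x² - 39y² = 1.
  Expand √39 as a continued fraction. a₀ = ⌊√39⌋ = 6; iterate m_{k+1} = d_k·a_k − m_k, d_{k+1} = (39 − m_{k+1}²)/d_k, a_{k+1} = ⌊(a₀ + m_{k+1})/d_{k+1}⌋ (starting m₀ = 0, d₀ = 1), with convergents p_k = a_k·p_{k-1} + p_{k-2}, q_k = a_k·q_{k-1} + q_{k-2} (p₋₁ = 1, q₋₁ = 0):
  k = 0: a₀ = 6; p₀/q₀ = 6/1; p₀² − 39·q₀² = 36 − 39 = -3.
  k = 1: m = 6, d = 3, a = ⌊(6 + 6)/3⌋ = 4; p/q = (4·6 + 1)/(4·1 + 0) = 25/4; p² − 39·q² = 625 − 624 = 1.
  The first convergent with p² − 39·q² = 1 gives the fundamental solution (x₁, y₁) = (25, 4).
Step 2: Apply the recurrence (x_{n+1}, y_{n+1}) = (x₁x_n + 39y₁y_n, x₁y_n + y₁x_n) repeatedly.
  From (x_1, y_1) = (25, 4): x_2 = 25·25 + 39·4·4 = 1249; y_2 = 25·4 + 4·25 = 200.
  From (x_2, y_2) = (1249, 200): x_3 = 25·1249 + 39·4·200 = 62425; y_3 = 25·200 + 4·1249 = 9996.
  From (x_3, y_3) = (62425, 9996): x_4 = 25·62425 + 39·4·9996 = 3120001; y_4 = 25·9996 + 4·62425 = 499600.
  From (x_4, y_4) = (3120001, 499600): x_5 = 25·3120001 + 39·4·499600 = 155937625; y_5 = 25·499600 + 4·3120001 = 24970004.
  From (x_5, y_5) = (155937625, 24970004): x_6 = 25·155937625 + 39·4·24970004 = 7793761249; y_6 = 25·24970004 + 4·155937625 = 1248000600.
  From (x_6, y_6) = (7793761249, 1248000600): x_7 = 25·7793761249 + 39·4·1248000600 = 389532124825; y_7 = 25·1248000600 + 4·7793761249 = 62375059996.
Step 3: Verify x_7² - 39·y_7² = 151735276270679381280625 - 151735276270679381280624 = 1 (should be 1). ✓

(x_1, y_1) = (25, 4); (x_7, y_7) = (389532124825, 62375059996).


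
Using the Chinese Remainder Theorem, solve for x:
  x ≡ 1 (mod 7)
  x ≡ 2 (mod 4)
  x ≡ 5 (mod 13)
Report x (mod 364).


Moduli 7, 4, 13 are pairwise coprime; by CRT there is a unique solution modulo M = 7 · 4 · 13 = 364.
Solve pairwise, accumulating the modulus:
  Start with x ≡ 1 (mod 7).
  Combine with x ≡ 2 (mod 4): since gcd(7, 4) = 1, we get a unique residue mod 28.
    Write x = 1 + 7·t and substitute into x ≡ 2 (mod 4): 7·t ≡ 2 − 1 = 1 (mod 4).
    Reduce coefficients mod 4: 3·t ≡ 1 (mod 4).
    The inverse of 3 mod 4 is 3 (since 3·3 = 9 = 2·4 + 1), so t ≡ 3·1 = 3 ≡ 3 (mod 4).
    Then x = 1 + 7·3 = 22, valid modulo lcm(7, 4) = 28: x ≡ 22 (mod 28).
  Combine with x ≡ 5 (mod 13): since gcd(28, 13) = 1, we get a unique residue mod 364.
    Write x = 22 + 28·t and substitute into x ≡ 5 (mod 13): 28·t ≡ 5 − 22 = -17 (mod 13).
    Reduce coefficients mod 13: 2·t ≡ 9 (mod 13).
    The inverse of 2 mod 13 is 7 (since 2·7 = 14 = 1·13 + 1), so t ≡ 7·9 = 63 ≡ 11 (mod 13).
    Then x = 22 + 28·11 = 330, valid modulo lcm(28, 13) = 364: x ≡ 330 (mod 364).
Verify: 330 mod 7 = 1 ✓, 330 mod 4 = 2 ✓, 330 mod 13 = 5 ✓.

x ≡ 330 (mod 364).


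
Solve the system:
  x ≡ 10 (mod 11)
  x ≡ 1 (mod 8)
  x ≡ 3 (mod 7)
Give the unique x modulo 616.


Moduli 11, 8, 7 are pairwise coprime; by CRT there is a unique solution modulo M = 11 · 8 · 7 = 616.
Solve pairwise, accumulating the modulus:
  Start with x ≡ 10 (mod 11).
  Combine with x ≡ 1 (mod 8): since gcd(11, 8) = 1, we get a unique residue mod 88.
    Write x = 10 + 11·t and substitute into x ≡ 1 (mod 8): 11·t ≡ 1 − 10 = -9 (mod 8).
    Reduce coefficients mod 8: 3·t ≡ 7 (mod 8).
    The inverse of 3 mod 8 is 3 (since 3·3 = 9 = 1·8 + 1), so t ≡ 3·7 = 21 ≡ 5 (mod 8).
    Then x = 10 + 11·5 = 65, valid modulo lcm(11, 8) = 88: x ≡ 65 (mod 88).
  Combine with x ≡ 3 (mod 7): since gcd(88, 7) = 1, we get a unique residue mod 616.
    Write x = 65 + 88·t and substitute into x ≡ 3 (mod 7): 88·t ≡ 3 − 65 = -62 (mod 7).
    Reduce coefficients mod 7: 4·t ≡ 1 (mod 7).
    The inverse of 4 mod 7 is 2 (since 4·2 = 8 = 1·7 + 1), so t ≡ 2·1 = 2 ≡ 2 (mod 7).
    Then x = 65 + 88·2 = 241, valid modulo lcm(88, 7) = 616: x ≡ 241 (mod 616).
Verify: 241 mod 11 = 10 ✓, 241 mod 8 = 1 ✓, 241 mod 7 = 3 ✓.

x ≡ 241 (mod 616).


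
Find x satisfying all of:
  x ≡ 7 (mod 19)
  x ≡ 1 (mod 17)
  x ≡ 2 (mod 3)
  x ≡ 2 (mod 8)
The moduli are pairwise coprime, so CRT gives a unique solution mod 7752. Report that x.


Product of moduli M = 19 · 17 · 3 · 8 = 7752.
Merge one congruence at a time:
  Start: x ≡ 7 (mod 19).
  Combine with x ≡ 1 (mod 17); new modulus lcm = 323.
    Write x = 7 + 19·t and substitute into x ≡ 1 (mod 17): 19·t ≡ 1 − 7 = -6 (mod 17).
    Reduce coefficients mod 17: 2·t ≡ 11 (mod 17).
    The inverse of 2 mod 17 is 9 (since 2·9 = 18 = 1·17 + 1), so t ≡ 9·11 = 99 ≡ 14 (mod 17).
    Then x = 7 + 19·14 = 273, valid modulo lcm(19, 17) = 323: x ≡ 273 (mod 323).
  Combine with x ≡ 2 (mod 3); new modulus lcm = 969.
    Write x = 273 + 323·t and substitute into x ≡ 2 (mod 3): 323·t ≡ 2 − 273 = -271 (mod 3).
    Reduce coefficients mod 3: 2·t ≡ 2 (mod 3).
    The inverse of 2 mod 3 is 2 (since 2·2 = 4 = 1·3 + 1), so t ≡ 2·2 = 4 ≡ 1 (mod 3).
    Then x = 273 + 323·1 = 596, valid modulo lcm(323, 3) = 969: x ≡ 596 (mod 969).
  Combine with x ≡ 2 (mod 8); new modulus lcm = 7752.
    Write x = 596 + 969·t and substitute into x ≡ 2 (mod 8): 969·t ≡ 2 − 596 = -594 (mod 8).
    Reduce coefficients mod 8: 1·t ≡ 6 (mod 8).
    So t ≡ 6 (mod 8).
    Then x = 596 + 969·6 = 6410, valid modulo lcm(969, 8) = 7752: x ≡ 6410 (mod 7752).
Verify against each original: 6410 mod 19 = 7, 6410 mod 17 = 1, 6410 mod 3 = 2, 6410 mod 8 = 2.

x ≡ 6410 (mod 7752).


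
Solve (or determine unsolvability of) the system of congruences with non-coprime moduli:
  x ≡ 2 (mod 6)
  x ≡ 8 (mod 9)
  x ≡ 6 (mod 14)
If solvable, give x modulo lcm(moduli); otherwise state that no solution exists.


Moduli 6, 9, 14 are not pairwise coprime, so CRT works modulo lcm(m_i) when all pairwise compatibility conditions hold.
Pairwise compatibility: gcd(m_i, m_j) must divide a_i - a_j for every pair.
Merge one congruence at a time:
  Start: x ≡ 2 (mod 6).
  Combine with x ≡ 8 (mod 9): gcd(6, 9) = 3; 8 - 2 = 6, which IS divisible by 3, so compatible.
    Write x = 2 + 6·t and substitute into x ≡ 8 (mod 9): 6·t ≡ 8 − 2 = 6 (mod 9).
    Divide the congruence (and modulus) by g = 3: 2·t ≡ 2 (mod 3).
    The inverse of 2 mod 3 is 2 (since 2·2 = 4 = 1·3 + 1), so t ≡ 2·2 = 4 ≡ 1 (mod 3).
    Then x = 2 + 6·1 = 8, valid modulo lcm(6, 9) = 18: x ≡ 8 (mod 18).
  Combine with x ≡ 6 (mod 14): gcd(18, 14) = 2; 6 - 8 = -2, which IS divisible by 2, so compatible.
    Write x = 8 + 18·t and substitute into x ≡ 6 (mod 14): 18·t ≡ 6 − 8 = -2 (mod 14).
    Divide the congruence (and modulus) by g = 2: 9·t ≡ -1 (mod 7).
    Reduce coefficients mod 7: 2·t ≡ 6 (mod 7).
    The inverse of 2 mod 7 is 4 (since 2·4 = 8 = 1·7 + 1), so t ≡ 4·6 = 24 ≡ 3 (mod 7).
    Then x = 8 + 18·3 = 62, valid modulo lcm(18, 14) = 126: x ≡ 62 (mod 126).
Verify: 62 mod 6 = 2, 62 mod 9 = 8, 62 mod 14 = 6.

x ≡ 62 (mod 126).


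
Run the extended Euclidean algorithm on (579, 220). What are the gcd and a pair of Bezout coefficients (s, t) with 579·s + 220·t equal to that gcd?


Euclidean algorithm on (579, 220) — divide until remainder is 0:
  579 = 2 · 220 + 139
  220 = 1 · 139 + 81
  139 = 1 · 81 + 58
  81 = 1 · 58 + 23
  58 = 2 · 23 + 12
  23 = 1 · 12 + 11
  12 = 1 · 11 + 1
  11 = 11 · 1 + 0
gcd(579, 220) = 1.
Track Bezout coefficients alongside the remainders: start with r₀ = 579 = a·1 + b·0 (s = 1, t = 0) and r₁ = 220 = a·0 + b·1 (s = 0, t = 1); each new remainder r_{k+1} = r_{k-1} − q_k·r_k inherits s_{k+1} = s_{k-1} − q_k·s_k, t_{k+1} = t_{k-1} − q_k·t_k, so r_k = a·s_k + b·t_k at every step:
  q = 2: r = 139, s = 1 − 2·0 = 1, t = 0 − 2·1 = -2  (check: 579·1 + 220·(-2) = 139)
  q = 1: r = 81, s = 0 − 1·1 = -1, t = 1 − 1·(-2) = 3  (check: 579·(-1) + 220·3 = 81)
  q = 1: r = 58, s = 1 − 1·(-1) = 2, t = -2 − 1·3 = -5  (check: 579·2 + 220·(-5) = 58)
  q = 1: r = 23, s = -1 − 1·2 = -3, t = 3 − 1·(-5) = 8  (check: 579·(-3) + 220·8 = 23)
  q = 2: r = 12, s = 2 − 2·(-3) = 8, t = -5 − 2·8 = -21  (check: 579·8 + 220·(-21) = 12)
  q = 1: r = 11, s = -3 − 1·8 = -11, t = 8 − 1·(-21) = 29  (check: 579·(-11) + 220·29 = 11)
  q = 1: r = 1, s = 8 − 1·(-11) = 19, t = -21 − 1·29 = -50  (check: 579·19 + 220·(-50) = 1)
The row with r = 1 (the gcd) gives the Bezout coefficients s = 19, t = -50.
Result: 579 · (19) + 220 · (-50) = 1.

gcd(579, 220) = 1; s = 19, t = -50 (check: 579·19 + 220·(-50) = 1).


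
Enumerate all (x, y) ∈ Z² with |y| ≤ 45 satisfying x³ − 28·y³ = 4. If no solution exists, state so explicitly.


The equation is x³ - 28y³ = 4. For fixed y, x³ = 28·y³ + 4, so a solution requires the RHS to be a perfect cube.
Strategy: iterate y from -45 to 45, compute RHS = 28·y³ + 4, and check whether it is a (positive or negative) perfect cube.
Check small values of y:
  y = 0: RHS = 4 is not a perfect cube.
  y = 1: RHS = 32 is not a perfect cube.
  y = -1: RHS = -24 is not a perfect cube.
  y = 2: RHS = 228 is not a perfect cube.
  y = -2: RHS = -220 is not a perfect cube.
  y = 3: RHS = 760 is not a perfect cube.
  y = -3: RHS = -752 is not a perfect cube.
Continuing the search up to |y| = 45 finds no solutions either.
No (x, y) in the scanned range satisfies the equation.

No integer solutions with |y| ≤ 45.


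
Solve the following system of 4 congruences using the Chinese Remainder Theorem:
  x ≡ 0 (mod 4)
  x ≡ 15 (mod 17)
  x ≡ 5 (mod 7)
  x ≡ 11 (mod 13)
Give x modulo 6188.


Product of moduli M = 4 · 17 · 7 · 13 = 6188.
Merge one congruence at a time:
  Start: x ≡ 0 (mod 4).
  Combine with x ≡ 15 (mod 17); new modulus lcm = 68.
    Write x = 0 + 4·t and substitute into x ≡ 15 (mod 17): 4·t ≡ 15 − 0 = 15 (mod 17).
    The inverse of 4 mod 17 is 13 (since 4·13 = 52 = 3·17 + 1), so t ≡ 13·15 = 195 ≡ 8 (mod 17).
    Then x = 0 + 4·8 = 32, valid modulo lcm(4, 17) = 68: x ≡ 32 (mod 68).
  Combine with x ≡ 5 (mod 7); new modulus lcm = 476.
    Write x = 32 + 68·t and substitute into x ≡ 5 (mod 7): 68·t ≡ 5 − 32 = -27 (mod 7).
    Reduce coefficients mod 7: 5·t ≡ 1 (mod 7).
    The inverse of 5 mod 7 is 3 (since 5·3 = 15 = 2·7 + 1), so t ≡ 3·1 = 3 ≡ 3 (mod 7).
    Then x = 32 + 68·3 = 236, valid modulo lcm(68, 7) = 476: x ≡ 236 (mod 476).
  Combine with x ≡ 11 (mod 13); new modulus lcm = 6188.
    Write x = 236 + 476·t and substitute into x ≡ 11 (mod 13): 476·t ≡ 11 − 236 = -225 (mod 13).
    Reduce coefficients mod 13: 8·t ≡ 9 (mod 13).
    The inverse of 8 mod 13 is 5 (since 8·5 = 40 = 3·13 + 1), so t ≡ 5·9 = 45 ≡ 6 (mod 13).
    Then x = 236 + 476·6 = 3092, valid modulo lcm(476, 13) = 6188: x ≡ 3092 (mod 6188).
Verify against each original: 3092 mod 4 = 0, 3092 mod 17 = 15, 3092 mod 7 = 5, 3092 mod 13 = 11.

x ≡ 3092 (mod 6188).


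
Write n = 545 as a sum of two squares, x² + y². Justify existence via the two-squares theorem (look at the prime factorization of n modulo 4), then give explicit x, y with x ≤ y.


Step 1: Factor n = 545 = 5 · 109.
Step 2: Check the mod-4 condition on each prime factor: 5 ≡ 1 (mod 4), exponent 1; 109 ≡ 1 (mod 4), exponent 1.
All primes ≡ 3 (mod 4) appear to even exponent (or don't appear), so by the two-squares theorem n IS expressible as a sum of two squares.
Step 3: Build a representation. Here n = 5 · 109 is a product of primes ≡ 1 (mod 4). Each prime p ≡ 1 (mod 4) is itself a sum of two squares; find a² by testing p − a² for a perfect square:
  5: 5 − 1² = 4 = 2² ⇒ 5 = 1² + 2².
  109: 109 − 1² = 108, 109 − 2² = 105, 109 − 3² = 100 = 10² ⇒ 109 = 3² + 10².
  Combine using the Brahmagupta–Fibonacci identity (a² + b²)(c² + d²) = (ac − bd)² + (ad + bc)² = (ac + bd)² + (ad − bc)²:
  5 · 109 = 545: from (1² + 2²)(3² + 10²), take (1·3 − 2·10, 1·10 + 2·3) = (3 − 20, 10 + 6) = (-17, 16); dropping signs (only squares matter) gives (17, 16); check 17² + 16² = 289 + 256 = 545 ✓.
Step 4: Order so x ≤ y and verify: 16² + 17² = 256 + 289 = 545 = n. ✓

n = 545 = 16² + 17² (one valid representation with x ≤ y).


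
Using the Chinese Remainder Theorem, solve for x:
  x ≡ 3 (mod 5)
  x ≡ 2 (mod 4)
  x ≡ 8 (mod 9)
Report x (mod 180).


Moduli 5, 4, 9 are pairwise coprime; by CRT there is a unique solution modulo M = 5 · 4 · 9 = 180.
Solve pairwise, accumulating the modulus:
  Start with x ≡ 3 (mod 5).
  Combine with x ≡ 2 (mod 4): since gcd(5, 4) = 1, we get a unique residue mod 20.
    Write x = 3 + 5·t and substitute into x ≡ 2 (mod 4): 5·t ≡ 2 − 3 = -1 (mod 4).
    Reduce coefficients mod 4: 1·t ≡ 3 (mod 4).
    So t ≡ 3 (mod 4).
    Then x = 3 + 5·3 = 18, valid modulo lcm(5, 4) = 20: x ≡ 18 (mod 20).
  Combine with x ≡ 8 (mod 9): since gcd(20, 9) = 1, we get a unique residue mod 180.
    Write x = 18 + 20·t and substitute into x ≡ 8 (mod 9): 20·t ≡ 8 − 18 = -10 (mod 9).
    Reduce coefficients mod 9: 2·t ≡ 8 (mod 9).
    The inverse of 2 mod 9 is 5 (since 2·5 = 10 = 1·9 + 1), so t ≡ 5·8 = 40 ≡ 4 (mod 9).
    Then x = 18 + 20·4 = 98, valid modulo lcm(20, 9) = 180: x ≡ 98 (mod 180).
Verify: 98 mod 5 = 3 ✓, 98 mod 4 = 2 ✓, 98 mod 9 = 8 ✓.

x ≡ 98 (mod 180).


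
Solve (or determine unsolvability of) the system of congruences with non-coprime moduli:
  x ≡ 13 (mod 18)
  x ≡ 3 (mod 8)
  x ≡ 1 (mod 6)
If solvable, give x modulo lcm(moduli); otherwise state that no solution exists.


Moduli 18, 8, 6 are not pairwise coprime, so CRT works modulo lcm(m_i) when all pairwise compatibility conditions hold.
Pairwise compatibility: gcd(m_i, m_j) must divide a_i - a_j for every pair.
Merge one congruence at a time:
  Start: x ≡ 13 (mod 18).
  Combine with x ≡ 3 (mod 8): gcd(18, 8) = 2; 3 - 13 = -10, which IS divisible by 2, so compatible.
    Write x = 13 + 18·t and substitute into x ≡ 3 (mod 8): 18·t ≡ 3 − 13 = -10 (mod 8).
    Divide the congruence (and modulus) by g = 2: 9·t ≡ -5 (mod 4).
    Reduce coefficients mod 4: 1·t ≡ 3 (mod 4).
    So t ≡ 3 (mod 4).
    Then x = 13 + 18·3 = 67, valid modulo lcm(18, 8) = 72: x ≡ 67 (mod 72).
  Combine with x ≡ 1 (mod 6): gcd(72, 6) = 6; 1 - 67 = -66, which IS divisible by 6, so compatible.
    Write x = 67 + 72·t and substitute into x ≡ 1 (mod 6): 72·t ≡ 1 − 67 = -66 (mod 6).
    Divide the congruence (and modulus) by g = 6: 12·t ≡ -11 (mod 1).
    Modulo 1 every t works; take t = 0.
    Then x = 67 + 72·0 = 67, valid modulo lcm(72, 6) = 72: x ≡ 67 (mod 72).
Verify: 67 mod 18 = 13, 67 mod 8 = 3, 67 mod 6 = 1.

x ≡ 67 (mod 72).


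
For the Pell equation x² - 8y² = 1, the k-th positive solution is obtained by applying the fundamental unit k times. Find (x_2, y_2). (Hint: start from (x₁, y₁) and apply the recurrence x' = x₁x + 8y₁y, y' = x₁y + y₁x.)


Step 1: Find the fundamental solution (x₁, y₁) of x² - 8y² = 1.
  Expand √8 as a continued fraction. a₀ = ⌊√8⌋ = 2; iterate m_{k+1} = d_k·a_k − m_k, d_{k+1} = (8 − m_{k+1}²)/d_k, a_{k+1} = ⌊(a₀ + m_{k+1})/d_{k+1}⌋ (starting m₀ = 0, d₀ = 1), with convergents p_k = a_k·p_{k-1} + p_{k-2}, q_k = a_k·q_{k-1} + q_{k-2} (p₋₁ = 1, q₋₁ = 0):
  k = 0: a₀ = 2; p₀/q₀ = 2/1; p₀² − 8·q₀² = 4 − 8 = -4.
  k = 1: m = 2, d = 4, a = ⌊(2 + 2)/4⌋ = 1; p/q = (1·2 + 1)/(1·1 + 0) = 3/1; p² − 8·q² = 9 − 8 = 1.
  The first convergent with p² − 8·q² = 1 gives the fundamental solution (x₁, y₁) = (3, 1).
Step 2: Apply the recurrence (x_{n+1}, y_{n+1}) = (x₁x_n + 8y₁y_n, x₁y_n + y₁x_n) repeatedly.
  From (x_1, y_1) = (3, 1): x_2 = 3·3 + 8·1·1 = 17; y_2 = 3·1 + 1·3 = 6.
Step 3: Verify x_2² - 8·y_2² = 289 - 288 = 1 (should be 1). ✓

(x_1, y_1) = (3, 1); (x_2, y_2) = (17, 6).


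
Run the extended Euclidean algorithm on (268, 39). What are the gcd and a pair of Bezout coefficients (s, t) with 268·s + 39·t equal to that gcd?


Euclidean algorithm on (268, 39) — divide until remainder is 0:
  268 = 6 · 39 + 34
  39 = 1 · 34 + 5
  34 = 6 · 5 + 4
  5 = 1 · 4 + 1
  4 = 4 · 1 + 0
gcd(268, 39) = 1.
Track Bezout coefficients alongside the remainders: start with r₀ = 268 = a·1 + b·0 (s = 1, t = 0) and r₁ = 39 = a·0 + b·1 (s = 0, t = 1); each new remainder r_{k+1} = r_{k-1} − q_k·r_k inherits s_{k+1} = s_{k-1} − q_k·s_k, t_{k+1} = t_{k-1} − q_k·t_k, so r_k = a·s_k + b·t_k at every step:
  q = 6: r = 34, s = 1 − 6·0 = 1, t = 0 − 6·1 = -6  (check: 268·1 + 39·(-6) = 34)
  q = 1: r = 5, s = 0 − 1·1 = -1, t = 1 − 1·(-6) = 7  (check: 268·(-1) + 39·7 = 5)
  q = 6: r = 4, s = 1 − 6·(-1) = 7, t = -6 − 6·7 = -48  (check: 268·7 + 39·(-48) = 4)
  q = 1: r = 1, s = -1 − 1·7 = -8, t = 7 − 1·(-48) = 55  (check: 268·(-8) + 39·55 = 1)
The row with r = 1 (the gcd) gives the Bezout coefficients s = -8, t = 55.
Result: 268 · (-8) + 39 · (55) = 1.

gcd(268, 39) = 1; s = -8, t = 55 (check: 268·(-8) + 39·55 = 1).


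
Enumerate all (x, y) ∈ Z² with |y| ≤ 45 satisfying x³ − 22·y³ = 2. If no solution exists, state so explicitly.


The equation is x³ - 22y³ = 2. For fixed y, x³ = 22·y³ + 2, so a solution requires the RHS to be a perfect cube.
Strategy: iterate y from -45 to 45, compute RHS = 22·y³ + 2, and check whether it is a (positive or negative) perfect cube.
Check small values of y:
  y = 0: RHS = 2 is not a perfect cube.
  y = 1: RHS = 24 is not a perfect cube.
  y = -1: RHS = -20 is not a perfect cube.
  y = 2: RHS = 178 is not a perfect cube.
  y = -2: RHS = -174 is not a perfect cube.
  y = 3: RHS = 596 is not a perfect cube.
  y = -3: RHS = -592 is not a perfect cube.
Continuing the search up to |y| = 45 finds no solutions either.
No (x, y) in the scanned range satisfies the equation.

No integer solutions with |y| ≤ 45.


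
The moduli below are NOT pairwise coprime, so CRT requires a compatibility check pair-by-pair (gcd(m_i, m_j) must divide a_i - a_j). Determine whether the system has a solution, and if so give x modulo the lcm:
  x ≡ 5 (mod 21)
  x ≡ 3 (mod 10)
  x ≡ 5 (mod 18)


Moduli 21, 10, 18 are not pairwise coprime, so CRT works modulo lcm(m_i) when all pairwise compatibility conditions hold.
Pairwise compatibility: gcd(m_i, m_j) must divide a_i - a_j for every pair.
Merge one congruence at a time:
  Start: x ≡ 5 (mod 21).
  Combine with x ≡ 3 (mod 10): gcd(21, 10) = 1; 3 - 5 = -2, which IS divisible by 1, so compatible.
    Write x = 5 + 21·t and substitute into x ≡ 3 (mod 10): 21·t ≡ 3 − 5 = -2 (mod 10).
    Reduce coefficients mod 10: 1·t ≡ 8 (mod 10).
    So t ≡ 8 (mod 10).
    Then x = 5 + 21·8 = 173, valid modulo lcm(21, 10) = 210: x ≡ 173 (mod 210).
  Combine with x ≡ 5 (mod 18): gcd(210, 18) = 6; 5 - 173 = -168, which IS divisible by 6, so compatible.
    Write x = 173 + 210·t and substitute into x ≡ 5 (mod 18): 210·t ≡ 5 − 173 = -168 (mod 18).
    Divide the congruence (and modulus) by g = 6: 35·t ≡ -28 (mod 3).
    Reduce coefficients mod 3: 2·t ≡ 2 (mod 3).
    The inverse of 2 mod 3 is 2 (since 2·2 = 4 = 1·3 + 1), so t ≡ 2·2 = 4 ≡ 1 (mod 3).
    Then x = 173 + 210·1 = 383, valid modulo lcm(210, 18) = 630: x ≡ 383 (mod 630).
Verify: 383 mod 21 = 5, 383 mod 10 = 3, 383 mod 18 = 5.

x ≡ 383 (mod 630).


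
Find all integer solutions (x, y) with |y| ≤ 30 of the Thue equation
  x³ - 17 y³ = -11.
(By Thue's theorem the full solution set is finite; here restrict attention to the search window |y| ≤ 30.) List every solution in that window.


The equation is x³ - 17y³ = -11. For fixed y, x³ = 17·y³ − 11, so a solution requires the RHS to be a perfect cube.
Strategy: iterate y from -30 to 30, compute RHS = 17·y³ − 11, and check whether it is a (positive or negative) perfect cube.
Check small values of y:
  y = 0: RHS = -11 is not a perfect cube.
  y = 1: RHS = 6 is not a perfect cube.
  y = -1: RHS = -28 is not a perfect cube.
  y = 2: RHS = 125 = (5)³ ⇒ x = 5 works.
  y = -2: RHS = -147 is not a perfect cube.
  y = 3: RHS = 448 is not a perfect cube.
  y = -3: RHS = -470 is not a perfect cube.
Continuing the search up to |y| = 30 finds no further solutions beyond those listed.
Collected solutions: (5, 2).

Solutions (with |y| ≤ 30): (5, 2).


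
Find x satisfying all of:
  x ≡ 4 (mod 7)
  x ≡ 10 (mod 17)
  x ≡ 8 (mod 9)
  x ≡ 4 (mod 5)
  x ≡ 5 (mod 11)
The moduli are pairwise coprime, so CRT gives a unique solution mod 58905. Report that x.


Product of moduli M = 7 · 17 · 9 · 5 · 11 = 58905.
Merge one congruence at a time:
  Start: x ≡ 4 (mod 7).
  Combine with x ≡ 10 (mod 17); new modulus lcm = 119.
    Write x = 4 + 7·t and substitute into x ≡ 10 (mod 17): 7·t ≡ 10 − 4 = 6 (mod 17).
    The inverse of 7 mod 17 is 5 (since 7·5 = 35 = 2·17 + 1), so t ≡ 5·6 = 30 ≡ 13 (mod 17).
    Then x = 4 + 7·13 = 95, valid modulo lcm(7, 17) = 119: x ≡ 95 (mod 119).
  Combine with x ≡ 8 (mod 9); new modulus lcm = 1071.
    Write x = 95 + 119·t and substitute into x ≡ 8 (mod 9): 119·t ≡ 8 − 95 = -87 (mod 9).
    Reduce coefficients mod 9: 2·t ≡ 3 (mod 9).
    The inverse of 2 mod 9 is 5 (since 2·5 = 10 = 1·9 + 1), so t ≡ 5·3 = 15 ≡ 6 (mod 9).
    Then x = 95 + 119·6 = 809, valid modulo lcm(119, 9) = 1071: x ≡ 809 (mod 1071).
  Combine with x ≡ 4 (mod 5); new modulus lcm = 5355.
    Write x = 809 + 1071·t and substitute into x ≡ 4 (mod 5): 1071·t ≡ 4 − 809 = -805 (mod 5).
    Reduce coefficients mod 5: 1·t ≡ 0 (mod 5).
    So t ≡ 0 (mod 5).
    Then x = 809 + 1071·0 = 809, valid modulo lcm(1071, 5) = 5355: x ≡ 809 (mod 5355).
  Combine with x ≡ 5 (mod 11); new modulus lcm = 58905.
    Write x = 809 + 5355·t and substitute into x ≡ 5 (mod 11): 5355·t ≡ 5 − 809 = -804 (mod 11).
    Reduce coefficients mod 11: 9·t ≡ 10 (mod 11).
    The inverse of 9 mod 11 is 5 (since 9·5 = 45 = 4·11 + 1), so t ≡ 5·10 = 50 ≡ 6 (mod 11).
    Then x = 809 + 5355·6 = 32939, valid modulo lcm(5355, 11) = 58905: x ≡ 32939 (mod 58905).
Verify against each original: 32939 mod 7 = 4, 32939 mod 17 = 10, 32939 mod 9 = 8, 32939 mod 5 = 4, 32939 mod 11 = 5.

x ≡ 32939 (mod 58905).


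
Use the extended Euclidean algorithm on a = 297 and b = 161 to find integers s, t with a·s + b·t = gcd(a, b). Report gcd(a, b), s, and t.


Euclidean algorithm on (297, 161) — divide until remainder is 0:
  297 = 1 · 161 + 136
  161 = 1 · 136 + 25
  136 = 5 · 25 + 11
  25 = 2 · 11 + 3
  11 = 3 · 3 + 2
  3 = 1 · 2 + 1
  2 = 2 · 1 + 0
gcd(297, 161) = 1.
Track Bezout coefficients alongside the remainders: start with r₀ = 297 = a·1 + b·0 (s = 1, t = 0) and r₁ = 161 = a·0 + b·1 (s = 0, t = 1); each new remainder r_{k+1} = r_{k-1} − q_k·r_k inherits s_{k+1} = s_{k-1} − q_k·s_k, t_{k+1} = t_{k-1} − q_k·t_k, so r_k = a·s_k + b·t_k at every step:
  q = 1: r = 136, s = 1 − 1·0 = 1, t = 0 − 1·1 = -1  (check: 297·1 + 161·(-1) = 136)
  q = 1: r = 25, s = 0 − 1·1 = -1, t = 1 − 1·(-1) = 2  (check: 297·(-1) + 161·2 = 25)
  q = 5: r = 11, s = 1 − 5·(-1) = 6, t = -1 − 5·2 = -11  (check: 297·6 + 161·(-11) = 11)
  q = 2: r = 3, s = -1 − 2·6 = -13, t = 2 − 2·(-11) = 24  (check: 297·(-13) + 161·24 = 3)
  q = 3: r = 2, s = 6 − 3·(-13) = 45, t = -11 − 3·24 = -83  (check: 297·45 + 161·(-83) = 2)
  q = 1: r = 1, s = -13 − 1·45 = -58, t = 24 − 1·(-83) = 107  (check: 297·(-58) + 161·107 = 1)
The row with r = 1 (the gcd) gives the Bezout coefficients s = -58, t = 107.
Result: 297 · (-58) + 161 · (107) = 1.

gcd(297, 161) = 1; s = -58, t = 107 (check: 297·(-58) + 161·107 = 1).


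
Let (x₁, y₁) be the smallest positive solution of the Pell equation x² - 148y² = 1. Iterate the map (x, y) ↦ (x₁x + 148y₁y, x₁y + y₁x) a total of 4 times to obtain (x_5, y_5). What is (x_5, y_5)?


Step 1: Find the fundamental solution (x₁, y₁) of x² - 148y² = 1.
  Expand √148 as a continued fraction. a₀ = ⌊√148⌋ = 12; iterate m_{k+1} = d_k·a_k − m_k, d_{k+1} = (148 − m_{k+1}²)/d_k, a_{k+1} = ⌊(a₀ + m_{k+1})/d_{k+1}⌋ (starting m₀ = 0, d₀ = 1), with convergents p_k = a_k·p_{k-1} + p_{k-2}, q_k = a_k·q_{k-1} + q_{k-2} (p₋₁ = 1, q₋₁ = 0):
  k = 0: a₀ = 12; p₀/q₀ = 12/1; p₀² − 148·q₀² = 144 − 148 = -4.
  k = 1: m = 12, d = 4, a = ⌊(12 + 12)/4⌋ = 6; p/q = (6·12 + 1)/(6·1 + 0) = 73/6; p² − 148·q² = 5329 − 5328 = 1.
  The first convergent with p² − 148·q² = 1 gives the fundamental solution (x₁, y₁) = (73, 6).
Step 2: Apply the recurrence (x_{n+1}, y_{n+1}) = (x₁x_n + 148y₁y_n, x₁y_n + y₁x_n) repeatedly.
  From (x_1, y_1) = (73, 6): x_2 = 73·73 + 148·6·6 = 10657; y_2 = 73·6 + 6·73 = 876.
  From (x_2, y_2) = (10657, 876): x_3 = 73·10657 + 148·6·876 = 1555849; y_3 = 73·876 + 6·10657 = 127890.
  From (x_3, y_3) = (1555849, 127890): x_4 = 73·1555849 + 148·6·127890 = 227143297; y_4 = 73·127890 + 6·1555849 = 18671064.
  From (x_4, y_4) = (227143297, 18671064): x_5 = 73·227143297 + 148·6·18671064 = 33161365513; y_5 = 73·18671064 + 6·227143297 = 2725847454.
Step 3: Verify x_5² - 148·y_5² = 1099676162686785753169 - 1099676162686785753168 = 1 (should be 1). ✓

(x_1, y_1) = (73, 6); (x_5, y_5) = (33161365513, 2725847454).


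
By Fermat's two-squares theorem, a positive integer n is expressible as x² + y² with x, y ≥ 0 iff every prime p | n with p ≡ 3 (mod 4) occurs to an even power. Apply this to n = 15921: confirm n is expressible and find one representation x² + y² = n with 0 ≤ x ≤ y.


Step 1: Factor n = 15921 = 3^2 · 29 · 61.
Step 2: Check the mod-4 condition on each prime factor: 3 ≡ 3 (mod 4), exponent 2 (must be even); 29 ≡ 1 (mod 4), exponent 1; 61 ≡ 1 (mod 4), exponent 1.
All primes ≡ 3 (mod 4) appear to even exponent (or don't appear), so by the two-squares theorem n IS expressible as a sum of two squares.
Step 3: Build a representation. Group n = k² · m with k = 3 and m = 29 · 61 = 1769 (a product of primes ≡ 1 (mod 4)); a representation of m scales to one of n via (k·x)² + (k·y)² = k²(x² + y²). Each prime p ≡ 1 (mod 4) is itself a sum of two squares; find a² by testing p − a² for a perfect square:
  29: 29 − 1² = 28, 29 − 2² = 25 = 5² ⇒ 29 = 2² + 5².
  61: 61 − 1² = 60, 61 − 2² = 57, 61 − 3² = 52, 61 − 4² = 45, 61 − 5² = 36 = 6² ⇒ 61 = 5² + 6².
  Combine using the Brahmagupta–Fibonacci identity (a² + b²)(c² + d²) = (ac − bd)² + (ad + bc)² = (ac + bd)² + (ad − bc)²:
  29 · 61 = 1769: from (2² + 5²)(5² + 6²), take (2·5 − 5·6, 2·6 + 5·5) = (10 − 30, 12 + 25) = (-20, 37); dropping signs (only squares matter) gives (20, 37); check 20² + 37² = 400 + 1369 = 1769 ✓.
  Scale by k = 3: (3·20, 3·37) = (60, 111).
Step 4: Order so x ≤ y and verify: 60² + 111² = 3600 + 12321 = 15921 = n. ✓

n = 15921 = 60² + 111² (one valid representation with x ≤ y).


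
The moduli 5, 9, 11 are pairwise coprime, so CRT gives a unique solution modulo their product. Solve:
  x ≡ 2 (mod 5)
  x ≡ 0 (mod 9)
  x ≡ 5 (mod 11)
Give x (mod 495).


Moduli 5, 9, 11 are pairwise coprime; by CRT there is a unique solution modulo M = 5 · 9 · 11 = 495.
Solve pairwise, accumulating the modulus:
  Start with x ≡ 2 (mod 5).
  Combine with x ≡ 0 (mod 9): since gcd(5, 9) = 1, we get a unique residue mod 45.
    Write x = 2 + 5·t and substitute into x ≡ 0 (mod 9): 5·t ≡ 0 − 2 = -2 (mod 9).
    Reduce coefficients mod 9: 5·t ≡ 7 (mod 9).
    The inverse of 5 mod 9 is 2 (since 5·2 = 10 = 1·9 + 1), so t ≡ 2·7 = 14 ≡ 5 (mod 9).
    Then x = 2 + 5·5 = 27, valid modulo lcm(5, 9) = 45: x ≡ 27 (mod 45).
  Combine with x ≡ 5 (mod 11): since gcd(45, 11) = 1, we get a unique residue mod 495.
    Write x = 27 + 45·t and substitute into x ≡ 5 (mod 11): 45·t ≡ 5 − 27 = -22 (mod 11).
    Reduce coefficients mod 11: 1·t ≡ 0 (mod 11).
    So t ≡ 0 (mod 11).
    Then x = 27 + 45·0 = 27, valid modulo lcm(45, 11) = 495: x ≡ 27 (mod 495).
Verify: 27 mod 5 = 2 ✓, 27 mod 9 = 0 ✓, 27 mod 11 = 5 ✓.

x ≡ 27 (mod 495).


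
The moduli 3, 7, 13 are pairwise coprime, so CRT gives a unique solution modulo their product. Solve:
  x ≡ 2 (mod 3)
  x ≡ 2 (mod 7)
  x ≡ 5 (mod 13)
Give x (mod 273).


Moduli 3, 7, 13 are pairwise coprime; by CRT there is a unique solution modulo M = 3 · 7 · 13 = 273.
Solve pairwise, accumulating the modulus:
  Start with x ≡ 2 (mod 3).
  Combine with x ≡ 2 (mod 7): since gcd(3, 7) = 1, we get a unique residue mod 21.
    Write x = 2 + 3·t and substitute into x ≡ 2 (mod 7): 3·t ≡ 2 − 2 = 0 (mod 7).
    The inverse of 3 mod 7 is 5 (since 3·5 = 15 = 2·7 + 1), so t ≡ 5·0 = 0 ≡ 0 (mod 7).
    Then x = 2 + 3·0 = 2, valid modulo lcm(3, 7) = 21: x ≡ 2 (mod 21).
  Combine with x ≡ 5 (mod 13): since gcd(21, 13) = 1, we get a unique residue mod 273.
    Write x = 2 + 21·t and substitute into x ≡ 5 (mod 13): 21·t ≡ 5 − 2 = 3 (mod 13).
    Reduce coefficients mod 13: 8·t ≡ 3 (mod 13).
    The inverse of 8 mod 13 is 5 (since 8·5 = 40 = 3·13 + 1), so t ≡ 5·3 = 15 ≡ 2 (mod 13).
    Then x = 2 + 21·2 = 44, valid modulo lcm(21, 13) = 273: x ≡ 44 (mod 273).
Verify: 44 mod 3 = 2 ✓, 44 mod 7 = 2 ✓, 44 mod 13 = 5 ✓.

x ≡ 44 (mod 273).
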